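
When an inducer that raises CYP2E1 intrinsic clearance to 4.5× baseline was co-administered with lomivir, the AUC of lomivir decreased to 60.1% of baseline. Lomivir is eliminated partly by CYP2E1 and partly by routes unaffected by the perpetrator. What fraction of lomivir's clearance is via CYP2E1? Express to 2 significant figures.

0.19

Call the CYP2E1 fraction fm. After the interaction, CL_new/CL_old = fm × 4.5 + (1 − fm).
AUC ratio = 1 / (new CL fraction), so new CL fraction = 1 / 0.601 = 1.664.
fm × 4.5 + 1 − fm = 1.664  ⇒  fm × (4.5 − 1) = 0.6639  ⇒  fm = 0.19.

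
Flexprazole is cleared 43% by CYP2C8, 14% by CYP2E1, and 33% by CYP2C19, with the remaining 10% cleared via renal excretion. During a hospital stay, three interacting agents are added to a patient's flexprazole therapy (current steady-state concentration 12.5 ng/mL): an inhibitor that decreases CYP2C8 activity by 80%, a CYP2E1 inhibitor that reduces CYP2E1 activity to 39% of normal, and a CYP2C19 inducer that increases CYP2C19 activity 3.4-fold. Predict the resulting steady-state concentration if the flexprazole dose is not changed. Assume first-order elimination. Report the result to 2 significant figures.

9.2 ng/mL

The CYP2C8 pathway (43% of clearance) is reduced to 0.2× activity: 0.43 × 0.2 = 0.086.
The CYP2E1 pathway (14% of clearance) is reduced to 0.39× activity: 0.14 × 0.39 = 0.0546.
The CYP2C19 pathway (33% of clearance) is boosted to 3.4× activity: 0.33 × 3.4 = 1.122.
Non-CYP routes (10%) are unchanged.
Relative clearance = 0.086 + 0.0546 + 1.122 + 0.1 = 1.3626.
Steady-state concentration ∝ 1/CL: new value = 12.5 / 1.3626 = 9.2 ng/mL.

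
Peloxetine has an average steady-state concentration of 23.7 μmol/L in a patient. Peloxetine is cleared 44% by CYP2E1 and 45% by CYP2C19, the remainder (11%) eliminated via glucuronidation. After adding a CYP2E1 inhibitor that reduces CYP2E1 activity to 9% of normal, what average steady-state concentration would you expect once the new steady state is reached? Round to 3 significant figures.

39.5 μmol/L

The CYP2E1 pathway (44% of clearance) drops to 0.09× activity: 0.44 × 0.09 = 0.0396.
CYP2C19 (45%) and the residual 11% are unaffected.
Relative clearance = 0.0396 + 0.45 + 0.11 = 0.5996.
With dosing unchanged, average steady-state concentration scales as 1/CL: 23.7 / 0.5996 = 39.5 μmol/L.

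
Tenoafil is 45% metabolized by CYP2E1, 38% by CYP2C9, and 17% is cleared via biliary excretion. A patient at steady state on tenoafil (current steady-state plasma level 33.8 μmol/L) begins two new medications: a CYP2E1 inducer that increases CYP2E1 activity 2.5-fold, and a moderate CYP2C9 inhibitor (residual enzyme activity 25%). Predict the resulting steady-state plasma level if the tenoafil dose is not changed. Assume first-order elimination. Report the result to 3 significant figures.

CYP2E1: 0.45 × 2.5 = 1.125
CYP2C9: 0.38 × 0.25 = 0.095
Other: 0.17 (unchanged)
Relative clearance = 1.125 + 0.095 + 0.17 = 1.39.
New steady-state plasma level = 33.8 / 1.39 = 24.3 μmol/L (concentration scales inversely with clearance).

24.3 μmol/L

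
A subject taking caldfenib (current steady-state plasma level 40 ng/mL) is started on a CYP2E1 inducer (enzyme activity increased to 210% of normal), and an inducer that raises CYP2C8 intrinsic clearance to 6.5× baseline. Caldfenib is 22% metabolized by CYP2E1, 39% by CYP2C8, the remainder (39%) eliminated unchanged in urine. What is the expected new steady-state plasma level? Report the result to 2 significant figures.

12 ng/mL

The CYP2E1 pathway (22% of clearance) rises to 2.1× activity: 0.22 × 2.1 = 0.462.
The CYP2C8 pathway (39% of clearance) increases to 6.5× activity: 0.39 × 6.5 = 2.535.
The remaining 39% of clearance is unaffected.
New clearance relative to baseline: 0.462 + 2.535 + 0.39 = 3.387.
Steady-state plasma level ∝ 1/CL: new value = 40 / 3.387 = 12 ng/mL.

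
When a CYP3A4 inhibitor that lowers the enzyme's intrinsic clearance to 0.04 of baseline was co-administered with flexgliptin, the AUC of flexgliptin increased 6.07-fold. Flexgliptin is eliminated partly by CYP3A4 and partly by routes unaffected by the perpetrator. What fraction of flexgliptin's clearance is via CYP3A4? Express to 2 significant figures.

Call the CYP3A4 fraction fm. After the interaction, CL_new/CL_old = fm × 0.04 + (1 − fm).
AUC ratio = 1 / (new CL fraction), so new CL fraction = 1 / 6.07 = 0.1647.
fm × 0.04 + 1 − fm = 0.1647  ⇒  fm × (0.04 − 1) = −0.8353  ⇒  fm = 0.87.

0.87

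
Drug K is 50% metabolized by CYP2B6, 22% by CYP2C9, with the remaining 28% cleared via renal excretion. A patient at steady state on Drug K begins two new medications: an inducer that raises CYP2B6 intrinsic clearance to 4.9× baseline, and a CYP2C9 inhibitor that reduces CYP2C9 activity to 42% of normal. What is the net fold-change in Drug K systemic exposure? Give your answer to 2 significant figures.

The CYP2B6 pathway (50% of clearance) increases to 4.9× activity: 0.5 × 4.9 = 2.45.
The CYP2C9 pathway (22% of clearance) is reduced to 0.42× activity: 0.22 × 0.42 = 0.0924.
The remaining 28% of clearance is unaffected.
Relative clearance = 2.45 + 0.0924 + 0.28 = 2.8224.
Net systemic exposure ratio = 1 / 2.8224 = 0.35.

0.35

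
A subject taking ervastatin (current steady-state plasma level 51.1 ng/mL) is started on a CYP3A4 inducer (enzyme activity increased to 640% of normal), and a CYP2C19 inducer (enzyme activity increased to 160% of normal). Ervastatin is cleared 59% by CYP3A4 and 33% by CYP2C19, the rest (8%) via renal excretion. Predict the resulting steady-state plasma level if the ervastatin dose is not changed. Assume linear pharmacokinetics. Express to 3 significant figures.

11.7 ng/mL

CYP3A4: 0.59 × 6.4 = 3.776
CYP2C19: 0.33 × 1.6 = 0.528
Other: 0.08 (unchanged)
Relative clearance = 3.776 + 0.528 + 0.08 = 4.384.
Steady-state plasma level ∝ 1/CL: new value = 51.1 / 4.384 = 11.7 ng/mL.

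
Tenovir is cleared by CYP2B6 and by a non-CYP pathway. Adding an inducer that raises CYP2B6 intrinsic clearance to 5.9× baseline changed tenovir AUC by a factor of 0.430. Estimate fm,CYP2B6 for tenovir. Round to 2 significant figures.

Call the CYP2B6 fraction fm. After the interaction, CL_new/CL_old = fm × 5.9 + (1 − fm).
AUC ratio = 1 / (new CL fraction), so new CL fraction = 1 / 0.430 = 2.326.
fm × 5.9 + 1 − fm = 2.326  ⇒  fm × (5.9 − 1) = 1.326  ⇒  fm = 0.27.

0.27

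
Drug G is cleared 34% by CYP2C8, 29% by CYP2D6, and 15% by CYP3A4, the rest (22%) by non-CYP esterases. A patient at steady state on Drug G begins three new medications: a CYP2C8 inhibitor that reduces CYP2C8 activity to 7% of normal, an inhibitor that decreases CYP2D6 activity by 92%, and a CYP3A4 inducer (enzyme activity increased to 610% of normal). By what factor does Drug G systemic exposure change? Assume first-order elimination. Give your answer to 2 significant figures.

0.85

The CYP2C8 pathway (34% of clearance) falls to 0.07× activity: 0.34 × 0.07 = 0.0238.
The CYP2D6 pathway (29% of clearance) falls to 0.08× activity: 0.29 × 0.08 = 0.0232.
The CYP3A4 pathway (15% of clearance) is boosted to 6.1× activity: 0.15 × 6.1 = 0.915.
Non-CYP routes (22%) are unchanged.
New clearance relative to baseline: 0.0238 + 0.0232 + 0.915 + 0.22 = 1.182.
Systemic exposure ∝ 1/CL: fold-change = 1 / 1.182 = 0.85.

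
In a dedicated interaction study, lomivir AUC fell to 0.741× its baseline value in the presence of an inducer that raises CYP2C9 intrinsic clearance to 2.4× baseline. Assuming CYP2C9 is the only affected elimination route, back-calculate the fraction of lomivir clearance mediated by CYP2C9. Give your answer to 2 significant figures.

CL'/CL = 1 / 0.741 = 1.35
2.4·fm + (1 − fm) = 1.35
fm = (1.35 − 1) / (2.4 − 1) = 0.25

0.25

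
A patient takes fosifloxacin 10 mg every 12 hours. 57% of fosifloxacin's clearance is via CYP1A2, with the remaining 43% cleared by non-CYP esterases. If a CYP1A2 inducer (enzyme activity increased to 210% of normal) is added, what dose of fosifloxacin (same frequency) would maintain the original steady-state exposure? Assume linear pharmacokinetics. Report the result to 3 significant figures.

CYP1A2: 0.57 × 2.1 = 1.197
Other: 0.43 (unchanged)
New clearance relative to baseline: 1.197 + 0.43 = 1.627.
To maintain the same steady-state level, dose must scale with clearance: new dose = 10 × 1.627 = 16.3 mg.

16.3 mg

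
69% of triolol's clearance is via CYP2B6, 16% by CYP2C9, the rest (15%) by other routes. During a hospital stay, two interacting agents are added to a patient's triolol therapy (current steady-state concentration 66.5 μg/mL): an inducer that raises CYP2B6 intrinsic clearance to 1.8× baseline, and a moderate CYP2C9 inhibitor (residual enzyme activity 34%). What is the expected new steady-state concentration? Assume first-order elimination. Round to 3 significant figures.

The CYP2B6 pathway (69% of clearance) is boosted to 1.8× activity: 0.69 × 1.8 = 1.242.
The CYP2C9 pathway (16% of clearance) is reduced to 0.34× activity: 0.16 × 0.34 = 0.0544.
Non-CYP routes (15%) are unchanged.
New clearance relative to baseline: 1.242 + 0.0544 + 0.15 = 1.4464.
Steady-state concentration ∝ 1/CL: new value = 66.5 / 1.4464 = 46.0 μg/mL.

46.0 μg/mL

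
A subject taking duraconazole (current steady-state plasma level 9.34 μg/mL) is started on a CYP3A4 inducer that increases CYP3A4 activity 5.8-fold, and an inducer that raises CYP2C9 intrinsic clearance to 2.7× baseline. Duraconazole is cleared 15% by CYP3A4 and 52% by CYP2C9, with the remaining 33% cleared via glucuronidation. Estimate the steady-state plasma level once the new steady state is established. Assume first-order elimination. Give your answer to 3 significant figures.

3.59 μg/mL

The CYP3A4 pathway (15% of clearance) is boosted to 5.8× activity: 0.15 × 5.8 = 0.87.
The CYP2C9 pathway (52% of clearance) rises to 2.7× activity: 0.52 × 2.7 = 1.404.
Non-CYP routes (33%) are unchanged.
New clearance relative to baseline: 0.87 + 1.404 + 0.33 = 2.604.
Steady-state plasma level ∝ 1/CL: new value = 9.34 / 2.604 = 3.59 μg/mL.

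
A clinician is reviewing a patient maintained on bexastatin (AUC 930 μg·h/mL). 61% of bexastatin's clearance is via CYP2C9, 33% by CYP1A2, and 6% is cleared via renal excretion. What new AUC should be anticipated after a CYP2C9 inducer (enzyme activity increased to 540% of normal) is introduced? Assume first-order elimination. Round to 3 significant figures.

252 μg·h/mL

The CYP2C9 pathway (61% of clearance) increases to 5.4× activity: 0.61 × 5.4 = 3.294.
CYP1A2 (33%) and the residual 6% are unaffected.
New clearance relative to baseline: 3.294 + 0.33 + 0.06 = 3.684.
With dosing unchanged, AUC scales as 1/CL: 930 / 3.684 = 252 μg·h/mL.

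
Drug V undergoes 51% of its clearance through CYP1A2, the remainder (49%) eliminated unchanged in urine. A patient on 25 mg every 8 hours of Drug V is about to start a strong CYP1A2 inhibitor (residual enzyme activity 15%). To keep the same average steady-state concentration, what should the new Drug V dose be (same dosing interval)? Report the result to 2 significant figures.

The CYP1A2 pathway (51% of clearance) drops to 0.15× activity: 0.51 × 0.15 = 0.0765.
The remaining 49% of clearance is unaffected.
Relative clearance = 0.0765 + 0.49 = 0.5665.
To maintain the same steady-state level, dose must scale with clearance: new dose = 25 × 0.5665 = 14 mg.

14 mg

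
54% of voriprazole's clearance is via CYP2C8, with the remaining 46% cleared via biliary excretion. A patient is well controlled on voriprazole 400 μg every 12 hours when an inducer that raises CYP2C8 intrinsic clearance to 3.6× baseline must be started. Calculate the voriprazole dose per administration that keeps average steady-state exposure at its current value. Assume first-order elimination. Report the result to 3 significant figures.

The CYP2C8 pathway (54% of clearance) is boosted to 3.6× activity: 0.54 × 3.6 = 1.944.
Non-CYP routes (46%) are unchanged.
CL_new/CL_old = 1.944 + 0.46 = 2.404.
Css,avg = (dose rate)/CL, so holding Css fixed requires dose ∝ CL: 400 × 2.404 = 962 μg.

962 μg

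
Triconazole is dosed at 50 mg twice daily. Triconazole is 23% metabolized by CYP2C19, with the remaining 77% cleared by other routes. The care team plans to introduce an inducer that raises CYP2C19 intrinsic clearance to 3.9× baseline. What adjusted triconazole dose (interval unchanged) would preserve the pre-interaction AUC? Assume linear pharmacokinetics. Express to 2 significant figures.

The CYP2C19 pathway (23% of clearance) is boosted to 3.9× activity: 0.23 × 3.9 = 0.897.
Non-CYP routes (77%) are unchanged.
CL_new/CL_old = 0.897 + 0.77 = 1.667.
To maintain the same steady-state level, dose must scale with clearance: new dose = 50 × 1.667 = 83 mg.

83 mg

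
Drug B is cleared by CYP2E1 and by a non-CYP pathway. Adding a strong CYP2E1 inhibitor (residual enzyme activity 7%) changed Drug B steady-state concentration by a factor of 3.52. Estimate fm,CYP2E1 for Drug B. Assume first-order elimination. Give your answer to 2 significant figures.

Let fm be the CYP2E1 fraction. New clearance relative to baseline = fm × 0.07 + (1 − fm).
Steady-state concentration ratio = 1 / (new CL fraction), so new CL fraction = 1 / 3.52 = 0.2841.
fm × 0.07 + 1 − fm = 0.2841  ⇒  fm × (0.07 − 1) = −0.7159  ⇒  fm = 0.77.

0.77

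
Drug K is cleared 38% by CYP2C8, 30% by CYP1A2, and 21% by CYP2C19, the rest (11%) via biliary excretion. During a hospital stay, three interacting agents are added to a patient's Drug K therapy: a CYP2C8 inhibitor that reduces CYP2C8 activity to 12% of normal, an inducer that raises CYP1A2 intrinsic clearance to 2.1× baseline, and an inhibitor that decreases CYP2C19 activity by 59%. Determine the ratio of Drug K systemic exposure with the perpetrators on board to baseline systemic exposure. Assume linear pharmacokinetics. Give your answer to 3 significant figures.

The CYP2C8 pathway (38% of clearance) is reduced to 0.12× activity: 0.38 × 0.12 = 0.0456.
The CYP1A2 pathway (30% of clearance) is boosted to 2.1× activity: 0.3 × 2.1 = 0.63.
The CYP2C19 pathway (21% of clearance) drops to 0.41× activity: 0.21 × 0.41 = 0.0861.
The remaining 11% of clearance is unaffected.
Relative clearance = 0.0456 + 0.63 + 0.0861 + 0.11 = 0.8717.
Because systemic exposure varies inversely with clearance, the combined effect is 1 / 0.8717 = 1.15.

1.15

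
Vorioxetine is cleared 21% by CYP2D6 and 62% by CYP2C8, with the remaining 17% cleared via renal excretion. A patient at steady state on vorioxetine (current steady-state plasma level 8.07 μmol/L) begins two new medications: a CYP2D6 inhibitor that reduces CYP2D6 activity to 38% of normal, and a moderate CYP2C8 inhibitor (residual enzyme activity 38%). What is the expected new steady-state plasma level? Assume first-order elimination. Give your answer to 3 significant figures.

16.6 μmol/L

The CYP2D6 pathway (21% of clearance) is reduced to 0.38× activity: 0.21 × 0.38 = 0.0798.
The CYP2C8 pathway (62% of clearance) is reduced to 0.38× activity: 0.62 × 0.38 = 0.2356.
The remaining 17% of clearance is unaffected.
New clearance relative to baseline: 0.0798 + 0.2356 + 0.17 = 0.4854.
Dividing the baseline by the relative clearance: 8.07 / 0.4854 = 16.6 μmol/L.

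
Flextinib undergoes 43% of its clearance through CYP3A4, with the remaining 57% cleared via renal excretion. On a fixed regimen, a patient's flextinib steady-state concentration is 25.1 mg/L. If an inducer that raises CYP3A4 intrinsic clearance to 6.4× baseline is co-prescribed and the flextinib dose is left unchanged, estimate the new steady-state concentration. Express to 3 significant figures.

The CYP3A4 pathway (43% of clearance) increases to 6.4× activity: 0.43 × 6.4 = 2.752.
The remaining 57% of clearance is unaffected.
New clearance relative to baseline: 2.752 + 0.57 = 3.322.
New steady-state concentration = baseline ÷ relative clearance = 25.1 / 3.322 = 7.56 mg/L.

7.56 mg/L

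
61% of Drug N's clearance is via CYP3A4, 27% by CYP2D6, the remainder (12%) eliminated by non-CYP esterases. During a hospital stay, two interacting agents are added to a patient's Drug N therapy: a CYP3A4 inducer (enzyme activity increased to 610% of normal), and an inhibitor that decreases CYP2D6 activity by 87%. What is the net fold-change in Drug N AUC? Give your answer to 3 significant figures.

The CYP3A4 pathway (61% of clearance) increases to 6.1× activity: 0.61 × 6.1 = 3.721.
The CYP2D6 pathway (27% of clearance) falls to 0.13× activity: 0.27 × 0.13 = 0.0351.
The remaining 12% of clearance is unaffected.
Relative clearance = 3.721 + 0.0351 + 0.12 = 3.8761.
Net AUC ratio = 1 / 3.8761 = 0.258.

0.258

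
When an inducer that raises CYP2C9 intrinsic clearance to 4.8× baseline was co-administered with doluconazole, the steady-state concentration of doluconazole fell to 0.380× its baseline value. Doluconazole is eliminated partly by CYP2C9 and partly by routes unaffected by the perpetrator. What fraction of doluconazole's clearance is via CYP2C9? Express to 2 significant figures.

Let x = fm,CYP2C9. Because steady-state concentration ∝ 1/CL, relative clearance rose to 1/0.380 = 2.632.
Only the CYP2C9 route changed, so 2.632 = x·4.8 + (1 − x), giving x = 0.43.

0.43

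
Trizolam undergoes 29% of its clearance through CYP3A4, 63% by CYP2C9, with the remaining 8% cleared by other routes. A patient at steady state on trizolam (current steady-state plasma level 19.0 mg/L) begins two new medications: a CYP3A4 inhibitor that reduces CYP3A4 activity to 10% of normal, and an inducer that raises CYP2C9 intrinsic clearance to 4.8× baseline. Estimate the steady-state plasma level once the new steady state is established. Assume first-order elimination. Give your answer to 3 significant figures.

The CYP3A4 pathway (29% of clearance) falls to 0.1× activity: 0.29 × 0.1 = 0.029.
The CYP2C9 pathway (63% of clearance) increases to 4.8× activity: 0.63 × 4.8 = 3.024.
Non-CYP routes (8%) are unchanged.
Relative clearance = 0.029 + 3.024 + 0.08 = 3.133.
Dividing the baseline by the relative clearance: 19.0 / 3.133 = 6.06 mg/L.

6.06 mg/L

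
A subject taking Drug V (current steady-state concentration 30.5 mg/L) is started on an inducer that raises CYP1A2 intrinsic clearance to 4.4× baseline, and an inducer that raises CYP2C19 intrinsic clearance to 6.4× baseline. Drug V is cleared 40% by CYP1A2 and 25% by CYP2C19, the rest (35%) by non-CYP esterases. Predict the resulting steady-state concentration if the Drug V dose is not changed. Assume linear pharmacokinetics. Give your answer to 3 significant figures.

CYP1A2: 0.4 × 4.4 = 1.76
CYP2C19: 0.25 × 6.4 = 1.6
Other: 0.35 (unchanged)
Relative clearance = 1.76 + 1.6 + 0.35 = 3.71.
Dividing the baseline by the relative clearance: 30.5 / 3.71 = 8.22 mg/L.

8.22 mg/L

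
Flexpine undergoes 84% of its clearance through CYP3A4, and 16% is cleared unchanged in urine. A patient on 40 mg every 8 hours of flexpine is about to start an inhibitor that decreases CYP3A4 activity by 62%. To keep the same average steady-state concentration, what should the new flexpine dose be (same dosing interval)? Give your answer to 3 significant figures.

19.2 mg

CYP3A4: 0.84 × 0.38 = 0.3192
Other: 0.16 (unchanged)
New clearance relative to baseline: 0.3192 + 0.16 = 0.4792.
Exposure is unchanged when dose changes in proportion to clearance. New dose = 40 mg × 0.4792 = 19.2 mg.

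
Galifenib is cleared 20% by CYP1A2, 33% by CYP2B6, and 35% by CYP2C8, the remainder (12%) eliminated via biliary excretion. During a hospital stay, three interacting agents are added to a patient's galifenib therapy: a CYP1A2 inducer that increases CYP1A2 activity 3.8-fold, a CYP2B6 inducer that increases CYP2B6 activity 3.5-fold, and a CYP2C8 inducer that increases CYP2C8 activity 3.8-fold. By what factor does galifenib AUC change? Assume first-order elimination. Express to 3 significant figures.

0.297

The CYP1A2 pathway (20% of clearance) increases to 3.8× activity: 0.2 × 3.8 = 0.76.
The CYP2B6 pathway (33% of clearance) increases to 3.5× activity: 0.33 × 3.5 = 1.155.
The CYP2C8 pathway (35% of clearance) increases to 3.8× activity: 0.35 × 3.8 = 1.33.
Non-CYP routes (12%) are unchanged.
Relative clearance = 0.76 + 1.155 + 1.33 + 0.12 = 3.365.
AUC ∝ 1/CL: fold-change = 1 / 3.365 = 0.297.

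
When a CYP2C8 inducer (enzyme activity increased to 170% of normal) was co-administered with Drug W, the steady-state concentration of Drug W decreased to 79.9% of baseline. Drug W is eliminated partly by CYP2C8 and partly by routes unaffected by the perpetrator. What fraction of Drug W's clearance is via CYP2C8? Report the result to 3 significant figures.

Let fm be the CYP2C8 fraction. New clearance relative to baseline = fm × 1.7 + (1 − fm).
Steady-state concentration ratio = 1 / (new CL fraction), so new CL fraction = 1 / 0.799 = 1.252.
fm × 1.7 + 1 − fm = 1.252  ⇒  fm × (1.7 − 1) = 0.2516  ⇒  fm = 0.359.

0.359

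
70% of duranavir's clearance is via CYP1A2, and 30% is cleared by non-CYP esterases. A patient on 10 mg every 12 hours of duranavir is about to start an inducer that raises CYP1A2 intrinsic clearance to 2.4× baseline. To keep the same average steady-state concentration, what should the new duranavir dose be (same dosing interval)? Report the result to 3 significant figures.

19.8 mg

The CYP1A2 pathway (70% of clearance) rises to 2.4× activity: 0.7 × 2.4 = 1.68.
Non-CYP routes (30%) are unchanged.
New clearance relative to baseline: 1.68 + 0.3 = 1.98.
Exposure is unchanged when dose changes in proportion to clearance. New dose = 10 mg × 1.98 = 19.8 mg.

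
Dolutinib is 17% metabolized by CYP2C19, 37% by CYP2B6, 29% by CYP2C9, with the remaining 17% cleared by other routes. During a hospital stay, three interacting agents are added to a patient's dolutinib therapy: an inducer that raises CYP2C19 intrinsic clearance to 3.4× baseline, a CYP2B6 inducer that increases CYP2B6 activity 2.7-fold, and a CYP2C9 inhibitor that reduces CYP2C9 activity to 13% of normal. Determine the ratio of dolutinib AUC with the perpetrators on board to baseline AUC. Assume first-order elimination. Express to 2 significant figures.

0.56

The CYP2C19 pathway (17% of clearance) rises to 3.4× activity: 0.17 × 3.4 = 0.578.
The CYP2B6 pathway (37% of clearance) is boosted to 2.7× activity: 0.37 × 2.7 = 0.999.
The CYP2C9 pathway (29% of clearance) drops to 0.13× activity: 0.29 × 0.13 = 0.0377.
Non-CYP routes (17%) are unchanged.
New clearance relative to baseline: 0.578 + 0.999 + 0.0377 + 0.17 = 1.7847.
AUC ∝ 1/CL: fold-change = 1 / 1.7847 = 0.56.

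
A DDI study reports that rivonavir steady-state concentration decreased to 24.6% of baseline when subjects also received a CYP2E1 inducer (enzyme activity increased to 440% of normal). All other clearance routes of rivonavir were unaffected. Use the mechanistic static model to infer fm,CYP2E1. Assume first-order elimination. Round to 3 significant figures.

Let x = fm,CYP2E1. Because steady-state concentration ∝ 1/CL, relative clearance rose to 1/0.246 = 4.065.
Only the CYP2E1 route changed, so 4.065 = x·4.4 + (1 − x), giving x = 0.901.

0.901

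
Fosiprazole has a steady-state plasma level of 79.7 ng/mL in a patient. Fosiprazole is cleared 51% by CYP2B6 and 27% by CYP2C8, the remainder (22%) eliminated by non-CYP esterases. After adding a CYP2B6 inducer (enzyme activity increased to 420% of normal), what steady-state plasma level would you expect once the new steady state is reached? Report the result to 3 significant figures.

30.3 ng/mL

The CYP2B6 pathway (51% of clearance) increases to 4.2× activity: 0.51 × 4.2 = 2.142.
CYP2C8 (27%) and the residual 22% are unaffected.
New clearance relative to baseline: 2.142 + 0.27 + 0.22 = 2.632.
Steady-state plasma level ∝ 1/CL, so new value = 79.7 / 2.632 = 30.3 ng/mL.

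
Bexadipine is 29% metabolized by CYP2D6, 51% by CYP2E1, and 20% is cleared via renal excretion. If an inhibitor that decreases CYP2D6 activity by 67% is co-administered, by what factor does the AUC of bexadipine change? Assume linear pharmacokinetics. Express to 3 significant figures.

1.24

CYP2D6: 0.29 × 0.33 = 0.0957
CYP2E1: 0.51 (unchanged)
Other: 0.2 (unchanged)
CL_new/CL_old = 0.0957 + 0.51 + 0.2 = 0.8057.
AUC ratio = CL_old/CL_new = 1 / 0.8057 = 1.24.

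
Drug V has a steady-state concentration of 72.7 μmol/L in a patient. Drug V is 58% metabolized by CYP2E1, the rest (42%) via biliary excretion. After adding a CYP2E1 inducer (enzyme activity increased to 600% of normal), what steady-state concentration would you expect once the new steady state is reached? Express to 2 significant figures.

The CYP2E1 pathway (58% of clearance) is boosted to 6× activity: 0.58 × 6 = 3.48.
Non-CYP routes (42%) are unchanged.
Relative clearance = 3.48 + 0.42 = 3.9.
Steady-state concentration ∝ 1/CL, so new value = 72.7 / 3.9 = 19 μmol/L.

19 μmol/L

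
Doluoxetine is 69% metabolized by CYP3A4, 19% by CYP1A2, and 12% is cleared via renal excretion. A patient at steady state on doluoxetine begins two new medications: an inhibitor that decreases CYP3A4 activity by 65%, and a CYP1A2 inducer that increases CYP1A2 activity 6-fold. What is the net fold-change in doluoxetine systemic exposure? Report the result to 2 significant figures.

0.67

CYP3A4: 0.69 × 0.35 = 0.2415
CYP1A2: 0.19 × 6 = 1.14
Other: 0.12 (unchanged)
New clearance relative to baseline: 0.2415 + 1.14 + 0.12 = 1.5015.
Because systemic exposure varies inversely with clearance, the combined effect is 1 / 1.5015 = 0.67.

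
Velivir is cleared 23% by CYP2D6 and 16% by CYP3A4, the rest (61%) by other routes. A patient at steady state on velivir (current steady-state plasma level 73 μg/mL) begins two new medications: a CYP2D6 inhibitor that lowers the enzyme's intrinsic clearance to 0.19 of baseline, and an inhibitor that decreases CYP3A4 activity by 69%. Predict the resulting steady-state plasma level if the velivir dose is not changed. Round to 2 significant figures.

The CYP2D6 pathway (23% of clearance) falls to 0.19× activity: 0.23 × 0.19 = 0.0437.
The CYP3A4 pathway (16% of clearance) falls to 0.31× activity: 0.16 × 0.31 = 0.0496.
The remaining 61% of clearance is unaffected.
CL_new/CL_old = 0.0437 + 0.0496 + 0.61 = 0.7033.
Steady-state plasma level ∝ 1/CL: new value = 73 / 0.7033 = 1.0 × 10² μg/mL.

1.0 × 10² μg/mL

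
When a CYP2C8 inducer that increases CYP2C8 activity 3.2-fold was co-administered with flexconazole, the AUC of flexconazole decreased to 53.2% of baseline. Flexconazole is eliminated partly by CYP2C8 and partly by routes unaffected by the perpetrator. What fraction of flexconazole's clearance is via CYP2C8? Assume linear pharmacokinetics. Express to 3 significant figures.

0.400

Let fm be the CYP2C8 fraction. New clearance relative to baseline = fm × 3.2 + (1 − fm).
AUC ratio = 1 / (new CL fraction), so new CL fraction = 1 / 0.532 = 1.88.
fm × 3.2 + 1 − fm = 1.88  ⇒  fm × (3.2 − 1) = 0.8797  ⇒  fm = 0.400.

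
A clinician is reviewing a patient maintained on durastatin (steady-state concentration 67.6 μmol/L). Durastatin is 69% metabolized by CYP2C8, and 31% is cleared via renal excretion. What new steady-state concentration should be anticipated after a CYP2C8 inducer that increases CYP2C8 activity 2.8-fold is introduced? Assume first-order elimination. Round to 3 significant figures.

30.2 μmol/L

CYP2C8: 0.69 × 2.8 = 1.932
Other: 0.31 (unchanged)
New clearance relative to baseline: 1.932 + 0.31 = 2.242.
Steady-state concentration ∝ 1/CL, so new value = 67.6 / 2.242 = 30.2 μmol/L.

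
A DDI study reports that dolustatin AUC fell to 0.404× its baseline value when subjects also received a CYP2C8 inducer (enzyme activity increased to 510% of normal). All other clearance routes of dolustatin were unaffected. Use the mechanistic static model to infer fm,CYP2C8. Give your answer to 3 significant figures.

CL'/CL = 1 / 0.404 = 2.475
5.1·fm + (1 − fm) = 2.475
fm = (2.475 − 1) / (5.1 − 1) = 0.360

0.360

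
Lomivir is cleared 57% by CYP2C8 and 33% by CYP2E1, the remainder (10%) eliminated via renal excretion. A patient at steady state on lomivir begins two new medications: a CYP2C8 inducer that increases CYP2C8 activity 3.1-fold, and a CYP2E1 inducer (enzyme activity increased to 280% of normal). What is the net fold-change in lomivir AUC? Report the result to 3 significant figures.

The CYP2C8 pathway (57% of clearance) is boosted to 3.1× activity: 0.57 × 3.1 = 1.767.
The CYP2E1 pathway (33% of clearance) increases to 2.8× activity: 0.33 × 2.8 = 0.924.
The remaining 10% of clearance is unaffected.
Relative clearance = 1.767 + 0.924 + 0.1 = 2.791.
Because AUC varies inversely with clearance, the combined effect is 1 / 2.791 = 0.358.

0.358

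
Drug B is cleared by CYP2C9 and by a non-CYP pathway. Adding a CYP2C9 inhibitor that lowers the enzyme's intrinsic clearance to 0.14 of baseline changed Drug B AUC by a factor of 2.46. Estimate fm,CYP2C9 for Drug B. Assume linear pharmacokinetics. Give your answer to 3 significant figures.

Let x = fm,CYP2C9. Because AUC ∝ 1/CL, relative clearance fell to 1/2.46 = 0.4065.
Setting x·0.14 + (1 − x) = 0.4065 and solving: x = (0.4065 − 1)/(0.14 − 1) = 0.690.

0.690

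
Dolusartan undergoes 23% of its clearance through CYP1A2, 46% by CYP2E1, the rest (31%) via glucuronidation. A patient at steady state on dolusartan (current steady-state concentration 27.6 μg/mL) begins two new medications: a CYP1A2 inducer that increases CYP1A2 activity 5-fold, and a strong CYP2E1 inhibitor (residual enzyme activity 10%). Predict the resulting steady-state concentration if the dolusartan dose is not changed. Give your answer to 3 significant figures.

18.3 μg/mL

The CYP1A2 pathway (23% of clearance) is boosted to 5× activity: 0.23 × 5 = 1.15.
The CYP2E1 pathway (46% of clearance) is reduced to 0.1× activity: 0.46 × 0.1 = 0.046.
The remaining 31% of clearance is unaffected.
New clearance relative to baseline: 1.15 + 0.046 + 0.31 = 1.506.
Steady-state concentration ∝ 1/CL: new value = 27.6 / 1.506 = 18.3 μg/mL.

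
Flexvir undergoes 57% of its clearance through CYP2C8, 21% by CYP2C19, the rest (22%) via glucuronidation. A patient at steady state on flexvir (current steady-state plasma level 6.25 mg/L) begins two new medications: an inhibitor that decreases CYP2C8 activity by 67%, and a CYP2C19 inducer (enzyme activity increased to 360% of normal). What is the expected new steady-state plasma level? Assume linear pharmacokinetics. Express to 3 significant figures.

The CYP2C8 pathway (57% of clearance) drops to 0.33× activity: 0.57 × 0.33 = 0.1881.
The CYP2C19 pathway (21% of clearance) rises to 3.6× activity: 0.21 × 3.6 = 0.756.
The remaining 22% of clearance is unaffected.
CL_new/CL_old = 0.1881 + 0.756 + 0.22 = 1.1641.
New steady-state plasma level = 6.25 / 1.1641 = 5.37 mg/L (concentration scales inversely with clearance).

5.37 mg/L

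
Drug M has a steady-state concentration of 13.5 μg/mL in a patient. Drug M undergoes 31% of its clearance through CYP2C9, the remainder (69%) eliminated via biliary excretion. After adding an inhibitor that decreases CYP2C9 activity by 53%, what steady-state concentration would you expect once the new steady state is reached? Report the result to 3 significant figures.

CYP2C9: 0.31 × 0.47 = 0.1457
Other: 0.69 (unchanged)
New clearance relative to baseline: 0.1457 + 0.69 = 0.8357.
New steady-state concentration = baseline ÷ relative clearance = 13.5 / 0.8357 = 16.2 μg/mL.

16.2 μg/mL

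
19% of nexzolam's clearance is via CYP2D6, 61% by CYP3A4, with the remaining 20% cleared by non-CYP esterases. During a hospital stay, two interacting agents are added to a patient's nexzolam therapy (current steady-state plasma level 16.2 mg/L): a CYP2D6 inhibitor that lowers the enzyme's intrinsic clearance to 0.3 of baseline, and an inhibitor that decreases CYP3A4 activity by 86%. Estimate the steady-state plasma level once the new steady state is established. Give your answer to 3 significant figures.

CYP2D6: 0.19 × 0.3 = 0.057
CYP3A4: 0.61 × 0.14 = 0.0854
Other: 0.2 (unchanged)
New clearance relative to baseline: 0.057 + 0.0854 + 0.2 = 0.3424.
New steady-state plasma level = 16.2 / 0.3424 = 47.3 mg/L (concentration scales inversely with clearance).

47.3 mg/L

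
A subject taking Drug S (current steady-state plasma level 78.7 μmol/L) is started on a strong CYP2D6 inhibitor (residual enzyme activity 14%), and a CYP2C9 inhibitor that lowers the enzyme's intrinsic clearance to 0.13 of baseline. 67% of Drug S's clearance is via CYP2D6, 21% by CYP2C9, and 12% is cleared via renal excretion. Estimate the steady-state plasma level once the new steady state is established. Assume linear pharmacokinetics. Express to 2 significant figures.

3.3 × 10² μmol/L

The CYP2D6 pathway (67% of clearance) falls to 0.14× activity: 0.67 × 0.14 = 0.0938.
The CYP2C9 pathway (21% of clearance) is reduced to 0.13× activity: 0.21 × 0.13 = 0.0273.
The remaining 12% of clearance is unaffected.
Relative clearance = 0.0938 + 0.0273 + 0.12 = 0.2411.
Steady-state plasma level ∝ 1/CL: new value = 78.7 / 0.2411 = 3.3 × 10² μmol/L.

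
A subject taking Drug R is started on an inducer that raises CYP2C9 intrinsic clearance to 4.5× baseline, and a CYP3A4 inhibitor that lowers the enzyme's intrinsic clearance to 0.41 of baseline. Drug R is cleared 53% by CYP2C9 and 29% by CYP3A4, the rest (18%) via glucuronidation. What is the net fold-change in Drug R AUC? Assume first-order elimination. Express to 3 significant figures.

CYP2C9: 0.53 × 4.5 = 2.385
CYP3A4: 0.29 × 0.41 = 0.1189
Other: 0.18 (unchanged)
New clearance relative to baseline: 2.385 + 0.1189 + 0.18 = 2.6839.
Because AUC varies inversely with clearance, the combined effect is 1 / 2.6839 = 0.373.

0.373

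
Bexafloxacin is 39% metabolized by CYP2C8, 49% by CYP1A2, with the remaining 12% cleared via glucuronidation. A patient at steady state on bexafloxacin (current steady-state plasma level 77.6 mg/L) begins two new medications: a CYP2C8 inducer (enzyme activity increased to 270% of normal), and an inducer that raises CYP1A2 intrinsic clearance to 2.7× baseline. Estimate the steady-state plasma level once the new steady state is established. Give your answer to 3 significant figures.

31.1 mg/L

CYP2C8: 0.39 × 2.7 = 1.053
CYP1A2: 0.49 × 2.7 = 1.323
Other: 0.12 (unchanged)
Relative clearance = 1.053 + 1.323 + 0.12 = 2.496.
Dividing the baseline by the relative clearance: 77.6 / 2.496 = 31.1 mg/L.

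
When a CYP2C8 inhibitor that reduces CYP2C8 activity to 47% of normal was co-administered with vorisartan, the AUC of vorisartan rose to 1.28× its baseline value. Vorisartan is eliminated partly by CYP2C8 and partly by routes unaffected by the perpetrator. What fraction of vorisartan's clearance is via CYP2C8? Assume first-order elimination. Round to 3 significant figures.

0.413

Write x for the fraction cleared via CYP2C8. The observed AUC change means clearance fell to 1/1.28 = 0.7812 of baseline.
Only the CYP2C8 route changed, so 0.7812 = x·0.47 + (1 − x), giving x = 0.413.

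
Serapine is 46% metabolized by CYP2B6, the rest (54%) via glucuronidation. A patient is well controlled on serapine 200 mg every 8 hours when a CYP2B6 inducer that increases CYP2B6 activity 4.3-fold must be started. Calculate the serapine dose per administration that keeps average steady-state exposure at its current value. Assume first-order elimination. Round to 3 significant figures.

504 mg

The CYP2B6 pathway (46% of clearance) rises to 4.3× activity: 0.46 × 4.3 = 1.978.
The remaining 54% of clearance is unaffected.
New clearance relative to baseline: 1.978 + 0.54 = 2.518.
Css,avg = (dose rate)/CL, so holding Css fixed requires dose ∝ CL: 200 × 2.518 = 504 mg.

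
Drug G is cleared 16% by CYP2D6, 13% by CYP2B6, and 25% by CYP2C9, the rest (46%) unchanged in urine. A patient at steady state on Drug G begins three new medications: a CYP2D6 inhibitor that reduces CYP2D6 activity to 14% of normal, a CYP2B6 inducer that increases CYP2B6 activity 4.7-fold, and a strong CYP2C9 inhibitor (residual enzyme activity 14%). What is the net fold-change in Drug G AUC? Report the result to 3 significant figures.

0.886

CYP2D6: 0.16 × 0.14 = 0.0224
CYP2B6: 0.13 × 4.7 = 0.611
CYP2C9: 0.25 × 0.14 = 0.035
Other: 0.46 (unchanged)
CL_new/CL_old = 0.0224 + 0.611 + 0.035 + 0.46 = 1.1284.
AUC ∝ 1/CL: fold-change = 1 / 1.1284 = 0.886.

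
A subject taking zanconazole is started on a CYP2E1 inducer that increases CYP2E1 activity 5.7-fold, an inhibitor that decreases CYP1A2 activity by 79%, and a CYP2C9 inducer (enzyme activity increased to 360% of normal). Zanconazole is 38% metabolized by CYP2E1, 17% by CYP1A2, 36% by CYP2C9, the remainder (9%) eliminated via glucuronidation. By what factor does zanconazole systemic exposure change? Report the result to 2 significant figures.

CYP2E1: 0.38 × 5.7 = 2.166
CYP1A2: 0.17 × 0.21 = 0.0357
CYP2C9: 0.36 × 3.6 = 1.296
Other: 0.09 (unchanged)
New clearance relative to baseline: 2.166 + 0.0357 + 1.296 + 0.09 = 3.5877.
Systemic exposure ∝ 1/CL: fold-change = 1 / 3.5877 = 0.28.

0.28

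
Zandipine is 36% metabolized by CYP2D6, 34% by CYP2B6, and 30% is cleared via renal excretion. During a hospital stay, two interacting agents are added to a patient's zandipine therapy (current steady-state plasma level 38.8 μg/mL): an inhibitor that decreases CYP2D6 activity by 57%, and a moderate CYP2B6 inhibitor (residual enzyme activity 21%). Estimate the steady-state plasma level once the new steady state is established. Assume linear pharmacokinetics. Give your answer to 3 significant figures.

CYP2D6: 0.36 × 0.43 = 0.1548
CYP2B6: 0.34 × 0.21 = 0.0714
Other: 0.3 (unchanged)
CL_new/CL_old = 0.1548 + 0.0714 + 0.3 = 0.5262.
Steady-state plasma level ∝ 1/CL: new value = 38.8 / 0.5262 = 73.7 μg/mL.

73.7 μg/mL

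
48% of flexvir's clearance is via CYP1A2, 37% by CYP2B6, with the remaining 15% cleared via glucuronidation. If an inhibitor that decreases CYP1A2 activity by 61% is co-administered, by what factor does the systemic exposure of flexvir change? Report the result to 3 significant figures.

CYP1A2: 0.48 × 0.39 = 0.1872
CYP2B6: 0.37 (unchanged)
Other: 0.15 (unchanged)
Relative clearance = 0.1872 + 0.37 + 0.15 = 0.7072.
Since systemic exposure ∝ 1/CL, the ratio is 1 / 0.7072 = 1.41.

1.41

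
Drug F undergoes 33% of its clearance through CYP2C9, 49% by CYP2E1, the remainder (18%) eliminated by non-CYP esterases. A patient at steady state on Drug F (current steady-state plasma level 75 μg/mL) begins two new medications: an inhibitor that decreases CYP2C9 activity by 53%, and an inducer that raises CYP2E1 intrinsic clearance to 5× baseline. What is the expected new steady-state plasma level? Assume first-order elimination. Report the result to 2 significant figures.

CYP2C9: 0.33 × 0.47 = 0.1551
CYP2E1: 0.49 × 5 = 2.45
Other: 0.18 (unchanged)
Relative clearance = 0.1551 + 2.45 + 0.18 = 2.7851.
New steady-state plasma level = 75 / 2.7851 = 27 μg/mL (concentration scales inversely with clearance).

27 μg/mL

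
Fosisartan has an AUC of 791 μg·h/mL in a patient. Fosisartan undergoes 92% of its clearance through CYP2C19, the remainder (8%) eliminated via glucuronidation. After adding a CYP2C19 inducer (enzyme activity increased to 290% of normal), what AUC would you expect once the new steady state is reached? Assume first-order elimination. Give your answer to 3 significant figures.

CYP2C19: 0.92 × 2.9 = 2.668
Other: 0.08 (unchanged)
CL_new/CL_old = 2.668 + 0.08 = 2.748.
AUC ∝ 1/CL, so new value = 791 / 2.748 = 288 μg·h/mL.

288 μg·h/mL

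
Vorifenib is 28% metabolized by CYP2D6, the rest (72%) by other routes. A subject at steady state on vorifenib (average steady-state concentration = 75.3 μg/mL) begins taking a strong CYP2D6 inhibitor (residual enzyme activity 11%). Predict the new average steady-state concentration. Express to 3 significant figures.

100 μg/mL

The CYP2D6 pathway (28% of clearance) falls to 0.11× activity: 0.28 × 0.11 = 0.0308.
Non-CYP routes (72%) are unchanged.
Relative clearance = 0.0308 + 0.72 = 0.7508.
With dosing unchanged, average steady-state concentration scales as 1/CL: 75.3 / 0.7508 = 100 μg/mL.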